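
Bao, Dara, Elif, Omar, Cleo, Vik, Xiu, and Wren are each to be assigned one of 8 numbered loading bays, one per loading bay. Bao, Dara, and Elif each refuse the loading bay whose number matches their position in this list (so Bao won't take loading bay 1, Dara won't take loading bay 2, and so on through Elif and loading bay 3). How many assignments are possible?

Let Aᵢ (for i ∈ {1, 2, 3}) be the placements that put person i in their forbidden loading bay. Any j of these fix j positions, leaving (8−j)! ways to fill the rest, and there are C(3,j) ways to pick which j.
By inclusion–exclusion, the number of valid placements is Σ_{j=0}^{3} (−1)^j C(3,j)·(8−j)!.
Computing: 40320 − 15120 + 2160 − 120 = 27240.

27240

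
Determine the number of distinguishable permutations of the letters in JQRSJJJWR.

7560

JQRSJJJWR has 9 letters with J appearing 4 times and R appearing twice.
Dividing 9! = 362880 by 4!·2! = 48 for the repeated letters gives 7560.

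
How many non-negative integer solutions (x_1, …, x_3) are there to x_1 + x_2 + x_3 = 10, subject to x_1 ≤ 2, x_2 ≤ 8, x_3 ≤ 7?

By stars and bars, unrestricted non-negative solutions to x_1+…+x_3 = 10 number C(10+2,2) = 66.
Subtract solutions that violate a single cap (substitute x_i' = x_i − (cap_i+1)): x_1 ≥ 3 gives C(9,2) = 36; x_2 ≥ 9 gives C(3,2) = 3; x_3 ≥ 8 gives C(4,2) = 6. Together 45.
No two caps can be exceeded simultaneously, so the pair terms are all 0.
By inclusion–exclusion the count is 66 − 45 + 0 = 21.

21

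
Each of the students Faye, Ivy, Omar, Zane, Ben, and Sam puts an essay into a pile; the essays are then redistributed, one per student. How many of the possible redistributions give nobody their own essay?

265

Let Aᵢ be the assignments in which student i gets their own essay. We want the size of the complement of A₁∪…∪A_6.
By inclusion–exclusion this is Σ_{j=0}^{6} (−1)^j C(6,j)·(6−j)!.
Computing: 720 − 720 + 360 − 120 + 30 − 6 + 1 = 265.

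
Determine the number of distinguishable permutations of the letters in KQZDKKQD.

1680

KQZDKKQD has 8 letters with D appearing twice, K appearing 3 times, and Q appearing twice.
The number of distinct arrangements is 8!/(3!·2!·2!) = 40320/24 = 1680.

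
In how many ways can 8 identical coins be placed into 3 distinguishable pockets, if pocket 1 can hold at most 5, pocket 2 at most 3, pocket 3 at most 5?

Without the upper bounds there are C(10,2) = 45 ways to split 8 among 3 pockets.
Subtract solutions that violate a single cap (substitute x_i' = x_i − (cap_i+1)): x_1 ≥ 6 gives C(4,2) = 6; x_2 ≥ 4 gives C(6,2) = 15; x_3 ≥ 6 gives C(4,2) = 6. Together 27.
No two caps can be exceeded simultaneously, so the pair terms are all 0.
By inclusion–exclusion the count is 45 − 27 + 0 = 18.

18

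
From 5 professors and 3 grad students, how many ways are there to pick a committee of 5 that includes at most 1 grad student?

16

Split by how many grad students are chosen (0 through 1).
Sum: C(3,0)·C(5,5) + C(3,1)·C(5,4) = 1 + 15 = 16.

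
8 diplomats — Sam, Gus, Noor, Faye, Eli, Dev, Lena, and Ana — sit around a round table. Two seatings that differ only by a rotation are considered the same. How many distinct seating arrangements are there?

5040

Around a circle, 8 distinct people have 8!/8 = (7)! = 5040 rotationally distinct seatings.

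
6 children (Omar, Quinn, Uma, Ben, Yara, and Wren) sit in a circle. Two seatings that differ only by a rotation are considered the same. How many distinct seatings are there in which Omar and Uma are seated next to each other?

48

Treat {Omar, Uma} as one unit (2 internal orders) and seat the resulting 5 units around the table: (4)! circular arrangements.
So 2 × (4)! = 2 × 24 = 48.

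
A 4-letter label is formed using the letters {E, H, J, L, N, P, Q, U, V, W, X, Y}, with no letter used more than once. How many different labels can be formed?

With no repetition, fill the 4 letters in order: 12 choices, then 11, down to 9.
That product is 12 × 11 × 10 × 9 = 11880.

11880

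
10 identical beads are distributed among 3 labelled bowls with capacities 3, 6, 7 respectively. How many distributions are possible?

By stars and bars, unrestricted non-negative solutions to x_1+…+x_3 = 10 number C(10+2,2) = 66.
Subtract solutions that violate a single cap (substitute x_i' = x_i − (cap_i+1)): x_1 ≥ 4 gives C(8,2) = 28; x_2 ≥ 7 gives C(5,2) = 10; x_3 ≥ 8 gives C(4,2) = 6. Together 44.
No two caps can be exceeded simultaneously, so the pair terms are all 0.
By inclusion–exclusion the count is 66 − 44 + 0 = 22.

22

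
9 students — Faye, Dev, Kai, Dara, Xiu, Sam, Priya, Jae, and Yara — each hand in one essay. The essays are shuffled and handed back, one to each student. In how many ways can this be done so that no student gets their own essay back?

133496

This is the derangement count D_9: permutations of 9 items with no fixed point.
By inclusion–exclusion this is Σ_{j=0}^{9} (−1)^j C(9,j)·(9−j)!.
Computing: 362880 − 362880 + 181440 − 60480 + 15120 − 3024 + 504 − 72 + 9 − 1 = 133496.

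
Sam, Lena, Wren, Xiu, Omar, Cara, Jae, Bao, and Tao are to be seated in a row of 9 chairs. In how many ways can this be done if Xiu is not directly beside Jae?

282240

Of the 9! = 362880 arrangements, those with Xiu and Jae adjacent number 2 × 8! = 80640 (treat the pair as a block with 2 internal orders).
So 362880 − 80640 = 282240 arrangements keep them apart.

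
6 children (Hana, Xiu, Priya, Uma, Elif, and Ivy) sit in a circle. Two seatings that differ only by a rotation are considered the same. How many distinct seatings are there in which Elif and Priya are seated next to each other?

Glue Elif and Priya into a block (2 internal orders). Seating 5 units around a circle gives (4)! arrangements.
So 2 × (4)! = 2 × 24 = 48.

48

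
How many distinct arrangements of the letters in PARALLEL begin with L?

With the first slot taken by L, it remains to arrange the other 7 letters (PARALEL).
Those 7 letters have A appearing twice and L appearing twice, giving (7)!/(2!·2!) = 1260.

1260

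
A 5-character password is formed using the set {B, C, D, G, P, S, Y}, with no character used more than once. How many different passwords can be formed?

Choose and order 5 of the 7 symbols: the first character has 7 options, the next 6, and so on down to 3.
7 × 6 × 5 × 4 × 3 = 2520.

2520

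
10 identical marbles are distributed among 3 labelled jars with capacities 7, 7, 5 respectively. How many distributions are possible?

Ignoring the caps, the number of non-negative solutions to x_1+…+x_3 = 10 is C(12,2) = 66.
Subtract solutions that violate a single cap (substitute x_i' = x_i − (cap_i+1)): x_1 ≥ 8 gives C(4,2) = 6; x_2 ≥ 8 gives C(4,2) = 6; x_3 ≥ 6 gives C(6,2) = 15. Together 27.
No two caps can be exceeded simultaneously, so the pair terms are all 0.
By inclusion–exclusion the count is 66 − 27 + 0 = 39.

39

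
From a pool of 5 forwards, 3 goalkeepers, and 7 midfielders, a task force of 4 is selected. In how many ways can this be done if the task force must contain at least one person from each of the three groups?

With no constraint there are C(15,4) = 1365 possible selections.
Subtract selections that omit an entire group: no forwards → C(10,4) = 210; no goalkeepers → C(12,4) = 495; no midfielders → C(8,4) = 70.
Add back selections omitting two groups (i.e. drawn from a single group): C(5,4) + C(3,4) + C(7,4) = 40.
By inclusion–exclusion: 1365 − 775 + 40 = 630.

630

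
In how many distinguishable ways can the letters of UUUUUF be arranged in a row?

The 6 letters of UUUUUF have repeats: U appearing 5 times.
The number of distinct arrangements is 6!/(5!) = 720/120 = 6.

6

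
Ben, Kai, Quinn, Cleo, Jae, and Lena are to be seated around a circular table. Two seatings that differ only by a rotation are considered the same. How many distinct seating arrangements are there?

Around a circle, 6 distinct people have 6!/6 = (5)! = 120 rotationally distinct seatings.

120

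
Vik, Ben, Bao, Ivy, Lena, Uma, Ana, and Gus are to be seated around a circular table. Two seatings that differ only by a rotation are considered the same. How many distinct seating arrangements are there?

5040

Around a circle, 8 distinct people have 8!/8 = (7)! = 5040 rotationally distinct seatings.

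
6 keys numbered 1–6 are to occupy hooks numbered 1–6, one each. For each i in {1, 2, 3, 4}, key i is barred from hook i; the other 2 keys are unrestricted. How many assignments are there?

362

Let Aᵢ (for 1 ≤ i ≤ 4) be the placements that put key i in its forbidden hook. Any j of these fix j positions, leaving (6−j)! ways to fill the rest, and there are C(4,j) ways to pick which j.
By inclusion–exclusion, the number of valid placements is Σ_{j=0}^{4} (−1)^j C(4,j)·(6−j)!.
Computing: 720 − 480 + 144 − 24 + 2 = 362.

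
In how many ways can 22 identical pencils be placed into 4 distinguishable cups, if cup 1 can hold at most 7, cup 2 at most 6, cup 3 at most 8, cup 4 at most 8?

119

Without the upper bounds there are C(25,3) = 2300 ways to split 22 among 4 cups.
Subtract solutions that violate a single cap (substitute x_i' = x_i − (cap_i+1)): x_1 ≥ 8 gives C(17,3) = 680; x_2 ≥ 7 gives C(18,3) = 816; x_3 ≥ 9 gives C(16,3) = 560; x_4 ≥ 9 gives C(16,3) = 560. Together 2616.
Add back pairs where two caps are both exceeded: 120 + 56 + 56 + 84 + 84 + 35 = 435.
By inclusion–exclusion the count is 2300 − 2616 + 435 = 119.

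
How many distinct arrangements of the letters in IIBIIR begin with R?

With the first slot taken by R, it remains to arrange the other 5 letters (IIBII).
Those 5 letters have I appearing 4 times, giving (5)!/(4!) = 5.

5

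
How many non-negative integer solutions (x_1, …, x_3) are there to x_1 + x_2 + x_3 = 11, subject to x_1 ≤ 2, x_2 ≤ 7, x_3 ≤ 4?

Without the upper bounds there are C(13,2) = 78 ways to split 11 among 3 variables.
Subtract solutions that violate a single cap (substitute x_i' = x_i − (cap_i+1)): x_1 ≥ 3 gives C(10,2) = 45; x_2 ≥ 8 gives C(5,2) = 10; x_3 ≥ 5 gives C(8,2) = 28. Together 83.
Add back pairs where two caps are both exceeded: 1 + 10 + 0 = 11.
By inclusion–exclusion the count is 78 − 83 + 11 = 6.

6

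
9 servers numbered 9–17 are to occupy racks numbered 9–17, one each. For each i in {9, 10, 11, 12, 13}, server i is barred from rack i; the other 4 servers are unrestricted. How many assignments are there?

205056

Let Aᵢ (for 9 ≤ i ≤ 13) be the placements that put server i in its forbidden rack. Any j of these fix j positions, leaving (9−j)! ways to fill the rest, and there are C(5,j) ways to pick which j.
By inclusion–exclusion, the number of valid placements is Σ_{j=0}^{5} (−1)^j C(5,j)·(9−j)!.
Computing: 362880 − 201600 + 50400 − 7200 + 600 − 24 = 205056.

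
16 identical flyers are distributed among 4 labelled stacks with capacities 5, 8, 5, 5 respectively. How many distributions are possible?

108

By stars and bars, unrestricted non-negative solutions to x_1+…+x_4 = 16 number C(16+3,3) = 969.
Subtract solutions that violate a single cap (substitute x_i' = x_i − (cap_i+1)): x_1 ≥ 6 gives C(13,3) = 286; x_2 ≥ 9 gives C(10,3) = 120; x_3 ≥ 6 gives C(13,3) = 286; x_4 ≥ 6 gives C(13,3) = 286. Together 978.
Add back pairs where two caps are both exceeded: 4 + 35 + 35 + 4 + 4 + 35 = 117.
By inclusion–exclusion the count is 969 − 978 + 117 = 108.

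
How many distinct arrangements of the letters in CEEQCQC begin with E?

60

With the first slot taken by E, it remains to arrange the other 6 letters (CEQCQC).
Those 6 letters have C appearing 3 times and Q appearing twice, giving (6)!/(3!·2!) = 60.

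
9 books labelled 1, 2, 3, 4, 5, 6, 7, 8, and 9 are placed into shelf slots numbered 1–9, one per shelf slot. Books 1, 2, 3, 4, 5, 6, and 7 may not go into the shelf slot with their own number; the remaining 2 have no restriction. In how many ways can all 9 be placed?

Let Aᵢ (for 1 ≤ i ≤ 7) be the placements that put book i in its forbidden shelf slot. Any j of these fix j positions, leaving (9−j)! ways to fill the rest, and there are C(7,j) ways to pick which j.
By inclusion–exclusion, the number of valid placements is Σ_{j=0}^{7} (−1)^j C(7,j)·(9−j)!.
Computing: 362880 − 282240 + 105840 − 25200 + 4200 − 504 + 42 − 2 = 165016.

165016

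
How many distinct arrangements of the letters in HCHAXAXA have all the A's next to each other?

180

Treat the 3 copies of A as a single block. The multiset to arrange is then {AAA, C, H, H, X, X}, 6 items in all.
That gives (6)!/(2!·2!) = 180 arrangements.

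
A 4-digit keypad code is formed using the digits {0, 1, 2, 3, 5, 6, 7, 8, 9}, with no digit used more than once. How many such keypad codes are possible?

This is a permutation of 4 out of 9: P(9,4) = 9!/5!.
That product is 9 × 8 × 7 × 6 = 3024.

3024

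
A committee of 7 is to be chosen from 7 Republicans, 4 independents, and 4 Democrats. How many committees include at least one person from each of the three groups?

5768

With no constraint there are C(15,7) = 6435 possible selections.
Selections missing a whole group: no Republicans → C(8,7) = 8; no independents → C(11,7) = 330; no Democrats → C(11,7) = 330.
Add back selections omitting two groups (i.e. drawn from a single group): C(7,7) + C(4,7) + C(4,7) = 1.
By inclusion–exclusion: 6435 − 668 + 1 = 5768.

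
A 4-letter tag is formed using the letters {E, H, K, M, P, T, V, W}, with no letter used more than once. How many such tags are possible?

With no repetition, fill the 4 letters in order: 8 choices, then 7, down to 5.
8 × 7 × 6 × 5 = 1680.

1680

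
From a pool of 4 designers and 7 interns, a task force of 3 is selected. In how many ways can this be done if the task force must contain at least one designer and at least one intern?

126

Unrestricted: C(11,3) = 165 ways to pick any 3 of the 11.
Selections missing a whole group: no designers → C(7,3) = 35; no interns → C(4,3) = 4.
Both groups omitted at once is impossible, so 165 − 39 = 126.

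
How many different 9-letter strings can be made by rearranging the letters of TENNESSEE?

The 9 letters of TENNESSEE have repeats: E appearing 4 times, N appearing twice, and S appearing twice.
So there are 9! / (4!·2!·2!) = 3780 distinguishable arrangements.

3780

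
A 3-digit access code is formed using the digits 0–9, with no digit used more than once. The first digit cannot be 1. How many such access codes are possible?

648

The first digit has 10−1 = 9 choices (anything except 1).
The remaining 2 digits are filled from the other 9 symbols without repetition: 9 × 8 = 72.
Total: 9 × 72 = 648.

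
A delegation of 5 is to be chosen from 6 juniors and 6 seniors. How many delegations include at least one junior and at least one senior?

With no constraint there are C(12,5) = 792 possible selections.
Selections missing a whole group: no juniors → C(6,5) = 6; no seniors → C(6,5) = 6.
Both groups omitted at once is impossible, so 792 − 12 = 780.

780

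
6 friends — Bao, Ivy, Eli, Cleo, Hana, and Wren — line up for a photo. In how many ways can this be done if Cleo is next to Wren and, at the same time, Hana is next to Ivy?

96

Treat {Cleo,Wren} as one block (2 orders) and {Hana,Ivy} as another (2 orders).
That leaves 4 units to arrange: 2 × 2 × 4! = 4 × 24 = 96.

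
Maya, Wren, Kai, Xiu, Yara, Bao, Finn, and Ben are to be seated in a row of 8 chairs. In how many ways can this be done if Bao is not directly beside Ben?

There are 8! = 40320 arrangements in all. If Bao and Ben are adjacent, merging them into one block gives 2·(7)! = 10080 arrangements.
So 40320 − 10080 = 30240 arrangements keep them apart.

30240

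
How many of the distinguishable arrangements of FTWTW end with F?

Fix F in the last position and arrange the remaining 4 letters.
Those 4 letters have T appearing twice and W appearing twice, giving (4)!/(2!·2!) = 6.

6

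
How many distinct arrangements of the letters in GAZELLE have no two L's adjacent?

Total arrangements of GAZELLE: 7!/(2!·2!) = 1260.
If the two L's are adjacent, glue them into one block, leaving 6 items to arrange: (6)!/(2!) = 360 ways.
Subtracting, 1260 − 360 = 900 arrangements keep the L's apart.

900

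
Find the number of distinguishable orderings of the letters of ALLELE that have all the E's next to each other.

20

Treat the 2 copies of E as a single block. The multiset to arrange is then {EE, A, L, L, L}, 5 items in all.
That gives (5)!/(3!) = 20 arrangements.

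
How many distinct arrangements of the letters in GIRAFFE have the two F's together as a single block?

Treat the 2 copies of F as a single block. The multiset to arrange is then {FF, A, E, G, I, R}, 6 items in all.
All 6 items are distinct, so there are (6)! = 720 arrangements.

720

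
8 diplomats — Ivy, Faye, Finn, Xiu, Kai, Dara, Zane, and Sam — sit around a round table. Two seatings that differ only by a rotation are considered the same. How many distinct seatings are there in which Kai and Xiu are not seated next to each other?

3600

Without the restriction there are (7)! = 5040 seatings.
Those with Kai next to Xiu: fuse the pair into one unit and seat 7 units around a circle — 2·(6)! = 1440.
Subtracting, 5040 − 1440 = 3600.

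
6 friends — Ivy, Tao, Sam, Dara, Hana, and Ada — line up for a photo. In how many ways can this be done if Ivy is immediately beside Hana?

240

Place the 4 others and the Ivy-Hana pair as 5 objects in a line; the pair has 2 internal arrangements.
That gives 2 × 5! = 2 × 120 = 240.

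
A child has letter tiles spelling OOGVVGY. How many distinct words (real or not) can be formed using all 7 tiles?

630

OOGVVGY has 7 letters with G appearing twice, O appearing twice, and V appearing twice.
So there are 7! / (2!·2!·2!) = 630 distinguishable arrangements.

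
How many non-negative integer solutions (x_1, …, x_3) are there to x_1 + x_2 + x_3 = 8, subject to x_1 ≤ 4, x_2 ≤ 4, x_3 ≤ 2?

By stars and bars, unrestricted non-negative solutions to x_1+…+x_3 = 8 number C(8+2,2) = 45.
Subtract solutions that violate a single cap (substitute x_i' = x_i − (cap_i+1)): x_1 ≥ 5 gives C(5,2) = 10; x_2 ≥ 5 gives C(5,2) = 10; x_3 ≥ 3 gives C(7,2) = 21. Together 41.
Add back pairs where two caps are both exceeded: 0 + 1 + 1 = 2.
By inclusion–exclusion the count is 45 − 41 + 2 = 6.

6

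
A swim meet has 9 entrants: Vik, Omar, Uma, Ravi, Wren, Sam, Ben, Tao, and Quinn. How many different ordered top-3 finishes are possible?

504

This is an ordered selection of 3 from 9: P(9,3).
That gives 9 × 8 × 7 = 504.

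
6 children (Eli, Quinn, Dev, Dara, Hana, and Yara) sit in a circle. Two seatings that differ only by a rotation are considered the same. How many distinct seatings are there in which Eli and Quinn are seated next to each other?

48

Glue Eli and Quinn into a block (2 internal orders). Seating 5 units around a circle gives (4)! arrangements.
So 2 × (4)! = 2 × 24 = 48.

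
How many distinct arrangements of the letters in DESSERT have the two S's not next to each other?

Total arrangements of DESSERT: 7!/(2!·2!) = 1260.
If the two S's are adjacent, glue them into one block, leaving 6 items to arrange: (6)!/(2!) = 360 ways.
Hence 1260 − 360 = 900.

900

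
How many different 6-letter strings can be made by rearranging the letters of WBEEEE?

30

WBEEEE has 6 letters with E appearing 4 times.
The number of distinct arrangements is 6!/(4!) = 720/24 = 30.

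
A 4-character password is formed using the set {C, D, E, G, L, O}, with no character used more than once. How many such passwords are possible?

360

Choose and order 4 of the 6 symbols: the first character has 6 options, the next 5, then 4, 3.
6 × 5 × 4 × 3 = 360.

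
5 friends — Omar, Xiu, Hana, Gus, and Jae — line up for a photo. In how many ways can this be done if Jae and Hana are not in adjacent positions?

72

There are 5! = 120 arrangements in all. If Jae and Hana are adjacent, merging them into one block gives 2·(4)! = 48 arrangements.
Complementary counting: 120 − 48 = 72.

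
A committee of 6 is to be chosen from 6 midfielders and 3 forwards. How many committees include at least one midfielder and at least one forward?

Unrestricted: C(9,6) = 84 ways to pick any 6 of the 9.
Selections missing a whole group: no midfielders → C(3,6) = 0; no forwards → C(6,6) = 1.
Both groups omitted at once is impossible, so 84 − 1 = 83.

83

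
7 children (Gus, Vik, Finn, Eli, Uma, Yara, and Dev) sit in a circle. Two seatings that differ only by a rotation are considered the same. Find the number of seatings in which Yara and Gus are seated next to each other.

Treat {Yara, Gus} as one unit (2 internal orders) and seat the resulting 6 units around the table: (5)! circular arrangements.
So 2 × (5)! = 2 × 120 = 240.

240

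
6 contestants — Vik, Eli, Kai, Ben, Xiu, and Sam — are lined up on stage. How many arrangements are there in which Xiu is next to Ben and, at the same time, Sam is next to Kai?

Treat {Xiu,Ben} as one block (2 orders) and {Sam,Kai} as another (2 orders).
That leaves 4 units to arrange: 2 × 2 × 4! = 4 × 24 = 96.

96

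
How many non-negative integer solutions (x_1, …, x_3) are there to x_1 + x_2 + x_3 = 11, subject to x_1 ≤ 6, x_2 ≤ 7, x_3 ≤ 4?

By stars and bars, unrestricted non-negative solutions to x_1+…+x_3 = 11 number C(11+2,2) = 78.
Subtract solutions that violate a single cap (substitute x_i' = x_i − (cap_i+1)): x_1 ≥ 7 gives C(6,2) = 15; x_2 ≥ 8 gives C(5,2) = 10; x_3 ≥ 5 gives C(8,2) = 28. Together 53.
No two caps can be exceeded simultaneously, so the pair terms are all 0.
By inclusion–exclusion the count is 78 − 53 + 0 = 25.

25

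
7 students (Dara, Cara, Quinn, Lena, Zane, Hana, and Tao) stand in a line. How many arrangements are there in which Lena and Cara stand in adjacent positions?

1440

Place the 5 others and the Lena-Cara pair as 6 objects in a line; the pair has 2 internal arrangements.
So the count is 2·(6)! = 1440.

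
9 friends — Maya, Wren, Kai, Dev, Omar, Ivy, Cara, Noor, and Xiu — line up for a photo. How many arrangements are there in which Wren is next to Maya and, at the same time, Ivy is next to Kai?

Treat {Wren,Maya} as one block (2 orders) and {Ivy,Kai} as another (2 orders).
That leaves 7 units to arrange: 2 × 2 × 7! = 4 × 5040 = 20160.

20160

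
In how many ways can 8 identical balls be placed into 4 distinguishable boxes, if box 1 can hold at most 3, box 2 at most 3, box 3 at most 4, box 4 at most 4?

56

Without the upper bounds there are C(11,3) = 165 ways to split 8 among 4 boxes.
Subtract solutions that violate a single cap (substitute x_i' = x_i − (cap_i+1)): x_1 ≥ 4 gives C(7,3) = 35; x_2 ≥ 4 gives C(7,3) = 35; x_3 ≥ 5 gives C(6,3) = 20; x_4 ≥ 5 gives C(6,3) = 20. Together 110.
Add back pairs where two caps are both exceeded: 1 + 0 + 0 + 0 + 0 + 0 = 1.
By inclusion–exclusion the count is 165 − 110 + 1 = 56.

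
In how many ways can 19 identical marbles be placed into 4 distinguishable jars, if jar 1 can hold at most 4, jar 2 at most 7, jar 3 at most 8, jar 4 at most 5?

Ignoring the caps, the number of non-negative solutions to x_1+…+x_4 = 19 is C(22,3) = 1540.
Subtract solutions that violate a single cap (substitute x_i' = x_i − (cap_i+1)): x_1 ≥ 5 gives C(17,3) = 680; x_2 ≥ 8 gives C(14,3) = 364; x_3 ≥ 9 gives C(13,3) = 286; x_4 ≥ 6 gives C(16,3) = 560. Together 1890.
Add back pairs where two caps are both exceeded: 84 + 56 + 165 + 10 + 56 + 35 = 406.
Subtract triples: 0 + 1 + 0 + 0 = 1.
By inclusion–exclusion the count is 1540 − 1890 + 406 − 1 = 55.

55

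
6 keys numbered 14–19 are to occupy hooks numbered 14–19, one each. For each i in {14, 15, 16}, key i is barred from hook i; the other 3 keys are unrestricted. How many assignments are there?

426

Let Aᵢ (for i ∈ {14, 15, 16}) be the placements that put key i in its forbidden hook. Any j of these fix j positions, leaving (6−j)! ways to fill the rest, and there are C(3,j) ways to pick which j.
By inclusion–exclusion, the number of valid placements is Σ_{j=0}^{3} (−1)^j C(3,j)·(6−j)!.
Computing: 720 − 360 + 72 − 6 = 426.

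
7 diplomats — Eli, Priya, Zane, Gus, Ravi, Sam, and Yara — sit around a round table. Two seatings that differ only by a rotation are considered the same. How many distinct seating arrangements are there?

Fix one person's seat to break rotational symmetry; the remaining 6 people can be arranged in (6)! = 720 ways.

720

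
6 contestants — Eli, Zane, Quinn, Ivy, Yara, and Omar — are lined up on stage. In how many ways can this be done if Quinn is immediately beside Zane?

Treat {Quinn, Zane} as a single unit. There are 5 units to order, and the pair itself can be ordered 2 ways.
That gives 2 × 5! = 2 × 120 = 240.

240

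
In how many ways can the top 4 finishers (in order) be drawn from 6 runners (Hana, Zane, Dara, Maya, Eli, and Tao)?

360

This is an ordered selection of 4 from 6: P(6,4).
That gives 6 × 5 × 4 × 3 = 360.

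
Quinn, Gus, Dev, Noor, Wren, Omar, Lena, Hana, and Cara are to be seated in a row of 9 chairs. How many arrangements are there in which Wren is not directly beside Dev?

There are 9! = 362880 arrangements in all. If Wren and Dev are adjacent, merging them into one block gives 2·(8)! = 80640 arrangements.
Complementary counting: 362880 − 80640 = 282240.

282240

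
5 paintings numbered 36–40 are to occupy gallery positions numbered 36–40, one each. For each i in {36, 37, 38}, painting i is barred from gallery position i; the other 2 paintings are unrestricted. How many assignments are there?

Let Aᵢ (for i ∈ {36, 37, 38}) be the placements that put painting i in its forbidden gallery position. Any j of these fix j positions, leaving (5−j)! ways to fill the rest, and there are C(3,j) ways to pick which j.
By inclusion–exclusion, the number of valid placements is Σ_{j=0}^{3} (−1)^j C(3,j)·(5−j)!.
Computing: 120 − 72 + 18 − 2 = 64.

64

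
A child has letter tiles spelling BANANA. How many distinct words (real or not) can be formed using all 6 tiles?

60

The 6 letters of BANANA have repeats: A appearing 3 times and N appearing twice.
Dividing 6! = 720 by 3!·2! = 12 for the repeated letters gives 60.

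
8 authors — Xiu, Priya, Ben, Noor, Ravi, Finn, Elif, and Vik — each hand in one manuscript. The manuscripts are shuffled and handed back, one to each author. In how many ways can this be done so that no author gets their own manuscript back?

This is the derangement count D_8: permutations of 8 items with no fixed point.
By inclusion–exclusion this is Σ_{j=0}^{8} (−1)^j C(8,j)·(8−j)!.
Computing: 40320 − 40320 + 20160 − 6720 + 1680 − 336 + 56 − 8 + 1 = 14833.

14833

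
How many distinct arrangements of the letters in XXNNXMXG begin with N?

With the first slot taken by N, it remains to arrange the other 7 letters (XXNXMXG).
Those 7 letters have X appearing 4 times, giving (7)!/(4!) = 210.

210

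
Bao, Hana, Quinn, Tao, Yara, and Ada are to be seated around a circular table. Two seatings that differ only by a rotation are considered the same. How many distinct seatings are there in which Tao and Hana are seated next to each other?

Treat {Tao, Hana} as one unit (2 internal orders) and seat the resulting 5 units around the table: (4)! circular arrangements.
So 2 × (4)! = 2 × 24 = 48.

48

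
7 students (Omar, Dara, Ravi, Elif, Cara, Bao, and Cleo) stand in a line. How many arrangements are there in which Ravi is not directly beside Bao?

3600

There are 7! = 5040 arrangements in all. If Ravi and Bao are adjacent, merging them into one block gives 2·(6)! = 1440 arrangements.
Complementary counting: 5040 − 1440 = 3600.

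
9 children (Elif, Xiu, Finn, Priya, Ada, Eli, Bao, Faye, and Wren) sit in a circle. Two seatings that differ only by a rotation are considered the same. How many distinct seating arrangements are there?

40320

Around a circle, 9 distinct people have 9!/9 = (8)! = 40320 rotationally distinct seatings.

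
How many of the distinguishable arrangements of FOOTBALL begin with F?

With the first slot taken by F, it remains to arrange the other 7 letters (OOTBALL).
Those 7 letters have L appearing twice and O appearing twice, giving (7)!/(2!·2!) = 1260.

1260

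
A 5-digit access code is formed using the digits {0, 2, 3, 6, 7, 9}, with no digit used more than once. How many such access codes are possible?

With no repetition, fill the 5 digits in order: 6 choices, then 5, down to 2.
6 × 5 × 4 × 3 × 2 = 720.

720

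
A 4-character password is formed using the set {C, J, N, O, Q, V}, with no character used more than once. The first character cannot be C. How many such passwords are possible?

The first character has 6−1 = 5 choices (anything except C).
The remaining 3 characters are filled from the other 5 symbols without repetition: 5 × 4 × 3 = 60.
Total: 5 × 60 = 300.

300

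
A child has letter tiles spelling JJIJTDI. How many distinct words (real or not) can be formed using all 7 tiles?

420

Letter multiplicities in JJIJTDI: D×1, I×2, J×3, T×1.
The number of distinct arrangements is 7!/(3!·2!) = 5040/12 = 420.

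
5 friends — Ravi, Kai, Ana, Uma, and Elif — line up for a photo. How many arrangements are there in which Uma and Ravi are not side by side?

72

There are 5! = 120 arrangements in all. If Uma and Ravi are adjacent, merging them into one block gives 2·(4)! = 48 arrangements.
So 120 − 48 = 72 arrangements keep them apart.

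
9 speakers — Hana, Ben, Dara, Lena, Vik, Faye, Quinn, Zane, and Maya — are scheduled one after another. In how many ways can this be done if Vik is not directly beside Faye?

282240

There are 9! = 362880 arrangements in all. If Vik and Faye are adjacent, merging them into one block gives 2·(8)! = 80640 arrangements.
Complementary counting: 362880 − 80640 = 282240.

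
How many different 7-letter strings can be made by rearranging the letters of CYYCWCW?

CYYCWCW has 7 letters with C appearing 3 times, W appearing twice, and Y appearing twice.
The number of distinct arrangements is 7!/(3!·2!·2!) = 5040/24 = 210.

210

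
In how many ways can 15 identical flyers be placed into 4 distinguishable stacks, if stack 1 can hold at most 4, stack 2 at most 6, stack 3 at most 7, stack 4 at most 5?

105

By stars and bars, unrestricted non-negative solutions to x_1+…+x_4 = 15 number C(15+3,3) = 816.
Subtract solutions that violate a single cap (substitute x_i' = x_i − (cap_i+1)): x_1 ≥ 5 gives C(13,3) = 286; x_2 ≥ 7 gives C(11,3) = 165; x_3 ≥ 8 gives C(10,3) = 120; x_4 ≥ 6 gives C(12,3) = 220. Together 791.
Add back pairs where two caps are both exceeded: 20 + 10 + 35 + 1 + 10 + 4 = 80.
By inclusion–exclusion the count is 816 − 791 + 80 = 105.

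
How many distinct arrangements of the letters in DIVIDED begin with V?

60

With the first slot taken by V, it remains to arrange the other 6 letters (DIIDED).
Those 6 letters have D appearing 3 times and I appearing twice, giving (6)!/(3!·2!) = 60.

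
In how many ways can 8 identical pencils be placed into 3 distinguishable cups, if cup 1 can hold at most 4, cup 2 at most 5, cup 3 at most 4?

Ignoring the caps, the number of non-negative solutions to x_1+…+x_3 = 8 is C(10,2) = 45.
Subtract solutions that violate a single cap (substitute x_i' = x_i − (cap_i+1)): x_1 ≥ 5 gives C(5,2) = 10; x_2 ≥ 6 gives C(4,2) = 6; x_3 ≥ 5 gives C(5,2) = 10. Together 26.
No two caps can be exceeded simultaneously, so the pair terms are all 0.
By inclusion–exclusion the count is 45 − 26 + 0 = 19.

19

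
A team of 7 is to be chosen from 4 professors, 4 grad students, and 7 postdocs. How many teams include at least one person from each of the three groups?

With no constraint there are C(15,7) = 6435 possible selections.
Selections missing a whole group: no professors → C(11,7) = 330; no grad students → C(11,7) = 330; no postdocs → C(8,7) = 8.
Add back selections omitting two groups (i.e. drawn from a single group): C(4,7) + C(4,7) + C(7,7) = 1.
By inclusion–exclusion: 6435 − 668 + 1 = 5768.

5768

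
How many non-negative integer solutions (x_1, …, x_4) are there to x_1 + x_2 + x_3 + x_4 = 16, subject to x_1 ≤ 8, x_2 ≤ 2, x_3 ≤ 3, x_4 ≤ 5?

Ignoring the caps, the number of non-negative solutions to x_1+…+x_4 = 16 is C(19,3) = 969.
Subtract solutions that violate a single cap (substitute x_i' = x_i − (cap_i+1)): x_1 ≥ 9 gives C(10,3) = 120; x_2 ≥ 3 gives C(16,3) = 560; x_3 ≥ 4 gives C(15,3) = 455; x_4 ≥ 6 gives C(13,3) = 286. Together 1421.
Add back pairs where two caps are both exceeded: 35 + 20 + 4 + 220 + 120 + 84 = 483.
Subtract triples: 1 + 0 + 0 + 20 = 21.
By inclusion–exclusion the count is 969 − 1421 + 483 − 21 = 10.

10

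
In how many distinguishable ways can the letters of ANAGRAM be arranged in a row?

840

Letter multiplicities in ANAGRAM: A×3, G×1, M×1, N×1, R×1.
Dividing 7! = 5040 by 3! = 6 for the repeated letters gives 840.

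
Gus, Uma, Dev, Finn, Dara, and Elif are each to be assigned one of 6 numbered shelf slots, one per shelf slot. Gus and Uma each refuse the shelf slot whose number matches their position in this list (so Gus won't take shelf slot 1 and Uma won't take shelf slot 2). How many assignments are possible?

Let Aᵢ (for i ∈ {1, 2}) be the placements that put person i in their forbidden shelf slot. Any j of these fix j positions, leaving (6−j)! ways to fill the rest, and there are C(2,j) ways to pick which j.
By inclusion–exclusion, the number of valid placements is Σ_{j=0}^{2} (−1)^j C(2,j)·(6−j)!.
Computing: 720 − 240 + 24 = 504.

504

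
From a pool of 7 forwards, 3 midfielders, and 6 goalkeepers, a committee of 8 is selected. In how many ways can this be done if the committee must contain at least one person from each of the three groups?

With no constraint there are C(16,8) = 12870 possible selections.
Selections missing a whole group: no forwards → C(9,8) = 9; no midfielders → C(13,8) = 1287; no goalkeepers → C(10,8) = 45.
Add back selections omitting two groups (i.e. drawn from a single group): C(7,8) + C(3,8) + C(6,8) = 0.
By inclusion–exclusion: 12870 − 1341 + 0 = 11529.

11529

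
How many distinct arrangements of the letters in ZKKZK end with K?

With the last slot taken by K, it remains to arrange the other 4 letters (ZKZK).
Those 4 letters have K appearing twice and Z appearing twice, giving (4)!/(2!·2!) = 6.

6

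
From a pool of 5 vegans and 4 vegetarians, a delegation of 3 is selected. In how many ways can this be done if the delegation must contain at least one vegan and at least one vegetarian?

Unrestricted: C(9,3) = 84 ways to pick any 3 of the 9.
Subtract selections that omit an entire group: no vegans → C(4,3) = 4; no vegetarians → C(5,3) = 10.
Both groups omitted at once is impossible, so 84 − 14 = 70.

70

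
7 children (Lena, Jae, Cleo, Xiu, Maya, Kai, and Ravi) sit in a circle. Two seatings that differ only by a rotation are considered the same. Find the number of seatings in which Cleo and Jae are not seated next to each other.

480

Without the restriction there are (6)! = 720 seatings.
Those with Cleo next to Jae: fuse the pair into one unit and seat 6 units around a circle — 2·(5)! = 240.
Subtracting, 720 − 240 = 480.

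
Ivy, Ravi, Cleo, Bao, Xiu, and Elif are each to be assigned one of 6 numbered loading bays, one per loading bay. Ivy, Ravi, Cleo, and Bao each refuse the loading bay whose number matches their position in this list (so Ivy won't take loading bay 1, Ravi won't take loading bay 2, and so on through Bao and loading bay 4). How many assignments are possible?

Let Aᵢ (for 1 ≤ i ≤ 4) be the placements that put person i in their forbidden loading bay. Any j of these fix j positions, leaving (6−j)! ways to fill the rest, and there are C(4,j) ways to pick which j.
By inclusion–exclusion, the number of valid placements is Σ_{j=0}^{4} (−1)^j C(4,j)·(6−j)!.
Computing: 720 − 480 + 144 − 24 + 2 = 362.

362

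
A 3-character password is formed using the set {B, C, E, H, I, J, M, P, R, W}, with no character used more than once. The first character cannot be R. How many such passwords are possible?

648

The first character has 10−1 = 9 choices (anything except R).
The remaining 2 characters are filled from the other 9 symbols without repetition: 9 × 8 = 72.
Total: 9 × 72 = 648.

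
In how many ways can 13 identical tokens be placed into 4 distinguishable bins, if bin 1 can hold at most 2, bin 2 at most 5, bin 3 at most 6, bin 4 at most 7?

80

Without the upper bounds there are C(16,3) = 560 ways to split 13 among 4 bins.
Subtract solutions that violate a single cap (substitute x_i' = x_i − (cap_i+1)): x_1 ≥ 3 gives C(13,3) = 286; x_2 ≥ 6 gives C(10,3) = 120; x_3 ≥ 7 gives C(9,3) = 84; x_4 ≥ 8 gives C(8,3) = 56. Together 546.
Add back pairs where two caps are both exceeded: 35 + 20 + 10 + 1 + 0 + 0 = 66.
By inclusion–exclusion the count is 560 − 546 + 66 = 80.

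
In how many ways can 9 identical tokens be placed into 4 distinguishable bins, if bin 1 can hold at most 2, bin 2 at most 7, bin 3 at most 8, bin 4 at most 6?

121

By stars and bars, unrestricted non-negative solutions to x_1+…+x_4 = 9 number C(9+3,3) = 220.
Subtract solutions that violate a single cap (substitute x_i' = x_i − (cap_i+1)): x_1 ≥ 3 gives C(9,3) = 84; x_2 ≥ 8 gives C(4,3) = 4; x_3 ≥ 9 gives C(3,3) = 1; x_4 ≥ 7 gives C(5,3) = 10. Together 99.
No two caps can be exceeded simultaneously, so the pair terms are all 0.
By inclusion–exclusion the count is 220 − 99 + 0 = 121.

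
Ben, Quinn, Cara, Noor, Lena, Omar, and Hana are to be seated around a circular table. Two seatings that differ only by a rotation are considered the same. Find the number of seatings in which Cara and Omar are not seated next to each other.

Without the restriction there are (6)! = 720 seatings.
Those with Cara next to Omar: fuse the pair into one unit and seat 6 units around a circle — 2·(5)! = 240.
Subtracting, 720 − 240 = 480.

480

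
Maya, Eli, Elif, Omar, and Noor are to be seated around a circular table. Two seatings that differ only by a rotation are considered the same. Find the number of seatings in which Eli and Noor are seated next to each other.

Glue Eli and Noor into a block (2 internal orders). Seating 4 units around a circle gives (3)! arrangements.
So 2 × (3)! = 2 × 6 = 12.

12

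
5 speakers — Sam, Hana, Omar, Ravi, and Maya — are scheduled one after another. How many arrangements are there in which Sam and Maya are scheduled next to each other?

Glue Sam and Maya into one block (2 internal orders), leaving 4 units to arrange in a row.
That gives 2 × 4! = 2 × 24 = 48.

48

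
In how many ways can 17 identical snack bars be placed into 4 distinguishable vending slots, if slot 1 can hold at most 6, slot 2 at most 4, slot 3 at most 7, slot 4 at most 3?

20

Ignoring the caps, the number of non-negative solutions to x_1+…+x_4 = 17 is C(20,3) = 1140.
Subtract solutions that violate a single cap (substitute x_i' = x_i − (cap_i+1)): x_1 ≥ 7 gives C(13,3) = 286; x_2 ≥ 5 gives C(15,3) = 455; x_3 ≥ 8 gives C(12,3) = 220; x_4 ≥ 4 gives C(16,3) = 560. Together 1521.
Add back pairs where two caps are both exceeded: 56 + 10 + 84 + 35 + 165 + 56 = 406.
Subtract triples: 0 + 4 + 0 + 1 = 5.
By inclusion–exclusion the count is 1140 − 1521 + 406 − 5 = 20.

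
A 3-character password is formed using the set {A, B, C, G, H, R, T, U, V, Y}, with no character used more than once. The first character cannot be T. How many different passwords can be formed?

The first character has 10−1 = 9 choices (anything except T).
The remaining 2 characters are filled from the other 9 symbols without repetition: 9 × 8 = 72.
Total: 9 × 72 = 648.

648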